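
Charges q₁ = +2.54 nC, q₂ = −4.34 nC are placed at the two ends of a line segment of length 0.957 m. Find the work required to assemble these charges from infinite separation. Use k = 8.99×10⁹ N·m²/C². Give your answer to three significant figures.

The work to assemble the configuration equals its total potential energy, U = Σ kqᵢqⱼ/rᵢⱼ over all pairs.
The separation is r = 0.957 m.
U = (-1.04×10⁻⁷) = -1.04×10⁻⁷ J.

-1.04×10⁻⁷ J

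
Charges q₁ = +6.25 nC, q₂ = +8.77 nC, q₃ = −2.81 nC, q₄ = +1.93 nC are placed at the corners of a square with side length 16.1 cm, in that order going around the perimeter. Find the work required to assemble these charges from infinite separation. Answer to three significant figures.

2.03×10⁻⁶ J

The work to assemble the configuration equals its total potential energy, U = Σ kqᵢqⱼ/rᵢⱼ over all pairs.
The four side pairs have separation 0.161 m and the two diagonal pairs 0.228 m.
Summing all 6 pair terms gives U = 2.03×10⁻⁶ J.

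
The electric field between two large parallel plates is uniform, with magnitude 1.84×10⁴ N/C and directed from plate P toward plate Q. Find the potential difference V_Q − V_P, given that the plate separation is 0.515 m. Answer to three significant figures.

In a uniform field, potential decreases in the direction of E: ΔV = −E·d for a displacement d parallel to E.
Going from P to Q is a displacement of 0.515 m along the field, so V_Q − V_P = −Ed = -9480 V.

-9480 V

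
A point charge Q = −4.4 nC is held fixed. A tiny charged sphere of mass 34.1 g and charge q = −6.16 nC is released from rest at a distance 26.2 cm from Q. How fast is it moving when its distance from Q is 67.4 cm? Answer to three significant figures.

5.77×10⁻³ m/s

Only the electrostatic force acts, so mechanical energy is conserved: ½mv² = U₁ − U₂ = kQq(1/r₁ − 1/r₂).
U₁ − U₂ = (8.99×10⁹ N·m²/C²)(-4.40×10⁻⁹ C)(-6.16×10⁻⁹ C)(1/0.262 − 1/0.674) = 5.68×10⁻⁷ J.
v = √(2·5.68×10⁻⁷/0.0341) = 5.77×10⁻³ m/s.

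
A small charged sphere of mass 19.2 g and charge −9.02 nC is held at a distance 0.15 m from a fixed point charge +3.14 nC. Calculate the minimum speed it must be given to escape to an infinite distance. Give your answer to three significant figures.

To just escape, total mechanical energy must reach zero at infinity: ½mv²_min + U = 0, so ½mv²_min = −U = |kQq|/r.
|U| = |kQq|/r = (8.99×10⁹ N·m²/C²)(3.14×10⁻⁹)(9.02×10⁻⁹)/(0.150) = 1.70×10⁻⁶ J.
v_min = √(2|U|/m) = √(2·1.70×10⁻⁶/0.0192) = 0.0133 m/s.

0.0133 m/s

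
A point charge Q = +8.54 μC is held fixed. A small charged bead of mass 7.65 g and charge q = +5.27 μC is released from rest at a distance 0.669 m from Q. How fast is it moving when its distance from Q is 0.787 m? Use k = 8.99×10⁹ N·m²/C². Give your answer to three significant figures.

Only the electrostatic force acts, so mechanical energy is conserved: ½mv² = U₁ − U₂ = kQq(1/r₁ − 1/r₂).
U₁ − U₂ = (8.99×10⁹ N·m²/C²)(8.54×10⁻⁶ C)(5.27×10⁻⁶ C)(1/0.669 − 1/0.787) = 0.0907 J.
v = √(2·0.0907/7.65×10⁻³) = 4.87 m/s.

4.87 m/s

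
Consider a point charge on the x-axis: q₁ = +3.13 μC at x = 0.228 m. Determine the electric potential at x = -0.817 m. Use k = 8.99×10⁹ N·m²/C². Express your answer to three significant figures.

2.69×10⁴ V

Electric potential is a scalar, so the contributions from each charge add algebraically: V = Σ kqᵢ/rᵢ.
V = k[(3.13×10⁻⁶)/(1.04)] = 2.69×10⁴ V.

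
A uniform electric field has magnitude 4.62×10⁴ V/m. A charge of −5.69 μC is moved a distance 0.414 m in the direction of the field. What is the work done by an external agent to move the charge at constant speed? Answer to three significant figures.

The potential change for a displacement 0.414 m in the direction of the field is ΔV = −Ed = -1.91×10⁴ V.
W_ext = qΔV = 0.109 J.

0.109 J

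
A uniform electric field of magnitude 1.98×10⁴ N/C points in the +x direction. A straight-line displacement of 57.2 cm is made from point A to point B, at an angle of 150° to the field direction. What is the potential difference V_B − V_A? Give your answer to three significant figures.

9810 V

Only the component of displacement along E changes the potential: ΔV = −E·d·cosθ.
ΔV = −(1.98×10⁴ V/m)(0.572 m)cos150° = 9810 V.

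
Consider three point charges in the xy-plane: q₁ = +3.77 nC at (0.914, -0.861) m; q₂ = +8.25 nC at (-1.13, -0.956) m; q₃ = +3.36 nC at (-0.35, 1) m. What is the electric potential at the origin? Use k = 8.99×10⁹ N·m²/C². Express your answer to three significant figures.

Electric potential is a scalar, so the contributions from each charge add algebraically: V = Σ kqᵢ/rᵢ.
Distances from the field point to each charge: r₁ = 1.26 m, r₂ = 1.48 m, r₃ = 1.06 m.
V = k[(3.77×10⁻⁹)/(1.26) + (8.25×10⁻⁹)/(1.48) + (3.36×10⁻⁹)/(1.06)] = 106 V.

106 V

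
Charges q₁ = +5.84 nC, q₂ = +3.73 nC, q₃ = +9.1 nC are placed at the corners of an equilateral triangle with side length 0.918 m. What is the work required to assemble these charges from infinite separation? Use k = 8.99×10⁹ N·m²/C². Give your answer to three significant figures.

The work to assemble the configuration equals its total potential energy, U = Σ kqᵢqⱼ/rᵢⱼ over all pairs.
All three pair separations equal the side length, 0.918 m.
U = (2.13×10⁻⁷) + (5.20×10⁻⁷) + (3.32×10⁻⁷) = 1.07×10⁻⁶ J.

1.07×10⁻⁶ J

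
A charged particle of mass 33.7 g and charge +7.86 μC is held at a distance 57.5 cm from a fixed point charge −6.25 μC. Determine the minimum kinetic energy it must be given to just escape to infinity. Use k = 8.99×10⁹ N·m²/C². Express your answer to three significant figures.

0.768 J

To just escape, total mechanical energy must reach zero at infinity: ½mv²_min + U = 0, so ½mv²_min = −U = |kQq|/r.
|U| = |kQq|/r = (8.99×10⁹ N·m²/C²)(6.25×10⁻⁶)(7.86×10⁻⁶)/(0.575) = 0.768 J.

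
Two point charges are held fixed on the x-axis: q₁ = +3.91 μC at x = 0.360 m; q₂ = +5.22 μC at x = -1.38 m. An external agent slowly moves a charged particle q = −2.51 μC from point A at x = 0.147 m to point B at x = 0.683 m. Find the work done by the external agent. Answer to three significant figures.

For quasistatic motion the external work equals the change in potential energy: W_ext = qΔV = q(V_B − V_A).
At A: distances to the source charges are 0.213 m, 1.53 m; V_A = Σ kqᵢ/rᵢ = 1.96×10⁵ V.
At B: distances to the source charges are 0.323 m, 2.06 m; V_B = Σ kqᵢ/rᵢ = 1.32×10⁵ V.
ΔV = V_B − V_A = -6.42×10⁴ V.
W_ext = qΔV = (-2.51×10⁻⁶ C)(-6.42×10⁴ V) = 0.161 J.

0.161 J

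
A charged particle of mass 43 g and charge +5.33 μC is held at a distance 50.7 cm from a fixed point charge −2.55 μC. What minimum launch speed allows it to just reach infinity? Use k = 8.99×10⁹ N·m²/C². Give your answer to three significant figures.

To just escape, total mechanical energy must reach zero at infinity: ½mv²_min + U = 0, so ½mv²_min = −U = |kQq|/r.
|U| = |kQq|/r = (8.99×10⁹ N·m²/C²)(2.55×10⁻⁶)(5.33×10⁻⁶)/(0.507) = 0.241 J.
v_min = √(2|U|/m) = √(2·0.241/0.0430) = 3.35 m/s.

3.35 m/s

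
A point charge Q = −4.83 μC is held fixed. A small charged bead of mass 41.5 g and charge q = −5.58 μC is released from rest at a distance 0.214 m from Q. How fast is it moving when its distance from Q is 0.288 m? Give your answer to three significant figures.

3.74 m/s

Only the electrostatic force acts, so mechanical energy is conserved: ½mv² = U₁ − U₂ = kQq(1/r₁ − 1/r₂).
U₁ − U₂ = (8.99×10⁹ N·m²/C²)(-4.83×10⁻⁶ C)(-5.58×10⁻⁶ C)(1/0.214 − 1/0.288) = 0.291 J.
v = √(2·0.291/0.0415) = 3.74 m/s.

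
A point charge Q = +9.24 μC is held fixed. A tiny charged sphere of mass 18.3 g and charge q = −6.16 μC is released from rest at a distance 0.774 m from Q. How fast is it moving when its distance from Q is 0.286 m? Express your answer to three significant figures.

Only the electrostatic force acts, so mechanical energy is conserved: ½mv² = U₁ − U₂ = kQq(1/r₁ − 1/r₂).
U₁ − U₂ = (8.99×10⁹ N·m²/C²)(9.24×10⁻⁶ C)(-6.16×10⁻⁶ C)(1/0.774 − 1/0.286) = 1.13 J.
v = √(2·1.13/0.0183) = 11.1 m/s.

11.1 m/s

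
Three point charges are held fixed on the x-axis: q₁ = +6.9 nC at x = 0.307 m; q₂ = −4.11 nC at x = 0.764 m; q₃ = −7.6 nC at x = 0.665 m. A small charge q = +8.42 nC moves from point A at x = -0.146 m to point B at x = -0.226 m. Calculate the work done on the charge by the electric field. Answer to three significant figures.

The work done by the electric force is W_field = −ΔU = −q(V_B − V_A) = q(V_A − V_B).
At A: distances to the source charges are 0.453 m, 0.910 m, 0.811 m; V_A = Σ kqᵢ/rᵢ = 12.1 V.
At B: distances to the source charges are 0.533 m, 0.990 m, 0.891 m; V_B = Σ kqᵢ/rᵢ = 2.38 V.
ΔV = V_B − V_A = -9.71 V.
W_field = −qΔV = −(8.42×10⁻⁹ C)(-9.71 V) = 8.17×10⁻⁸ J.

8.17×10⁻⁸ J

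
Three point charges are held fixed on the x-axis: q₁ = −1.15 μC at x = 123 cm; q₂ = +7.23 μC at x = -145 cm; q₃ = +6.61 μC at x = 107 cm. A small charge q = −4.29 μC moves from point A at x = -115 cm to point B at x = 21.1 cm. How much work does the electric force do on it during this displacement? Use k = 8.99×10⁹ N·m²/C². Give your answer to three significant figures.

-0.605 J

The work done by the electric force is W_field = −ΔU = −q(V_B − V_A) = q(V_A − V_B).
At A: distances to the source charges are 2.38 m, 0.300 m, 2.22 m; V_A = Σ kqᵢ/rᵢ = 2.39×10⁵ V.
At B: distances to the source charges are 1.02 m, 1.66 m, 0.859 m; V_B = Σ kqᵢ/rᵢ = 9.82×10⁴ V.
ΔV = V_B − V_A = -1.41×10⁵ V.
W_field = −qΔV = −(-4.29×10⁻⁶ C)(-1.41×10⁵ V) = -0.605 J.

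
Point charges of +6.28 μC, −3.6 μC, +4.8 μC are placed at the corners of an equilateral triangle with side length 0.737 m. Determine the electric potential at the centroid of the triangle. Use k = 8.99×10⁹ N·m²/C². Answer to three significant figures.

1.58×10⁵ V

Electric potential is a scalar, so the contributions from each charge add algebraically: V = Σ kqᵢ/rᵢ.
The distance from each vertex to the centroid is a/√3 = 0.426 m.
V = k[(6.28×10⁻⁶)/(0.426) + (-3.60×10⁻⁶)/(0.426) + (4.80×10⁻⁶)/(0.426)] = 1.58×10⁵ V.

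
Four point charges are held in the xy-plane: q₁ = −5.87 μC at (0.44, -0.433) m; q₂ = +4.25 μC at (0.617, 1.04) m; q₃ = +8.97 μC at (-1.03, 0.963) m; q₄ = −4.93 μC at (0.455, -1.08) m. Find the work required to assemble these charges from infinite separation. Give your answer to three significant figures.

-0.0208 J

The assembly work is the sum of pairwise potential energies, U = Σ_{i<j} kqᵢqⱼ/rᵢⱼ.
Pair separations: r₁₂ = 1.48 m, r₁₃ = 2.03 m, r₁₄ = 0.647 m, r₂₃ = 1.65 m, r₂₄ = 2.13 m, r₃₄ = 2.53 m.
Summing all 6 pair terms gives U = -0.0208 J.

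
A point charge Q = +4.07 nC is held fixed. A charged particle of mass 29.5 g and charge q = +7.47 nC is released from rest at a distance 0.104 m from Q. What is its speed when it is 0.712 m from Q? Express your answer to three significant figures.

0.0123 m/s

Only the electrostatic force acts, so mechanical energy is conserved: ½mv² = U₁ − U₂ = kQq(1/r₁ − 1/r₂).
U₁ − U₂ = (8.99×10⁹ N·m²/C²)(4.07×10⁻⁹ C)(7.47×10⁻⁹ C)(1/0.104 − 1/0.712) = 2.24×10⁻⁶ J.
v = √(2·2.24×10⁻⁶/0.0295) = 0.0123 m/s.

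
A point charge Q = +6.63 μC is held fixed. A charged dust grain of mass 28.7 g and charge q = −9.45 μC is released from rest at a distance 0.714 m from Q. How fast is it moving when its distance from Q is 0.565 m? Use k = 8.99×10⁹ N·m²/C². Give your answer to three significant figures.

Only the electrostatic force acts, so mechanical energy is conserved: ½mv² = U₁ − U₂ = kQq(1/r₁ − 1/r₂).
U₁ − U₂ = (8.99×10⁹ N·m²/C²)(6.63×10⁻⁶ C)(-9.45×10⁻⁶ C)(1/0.714 − 1/0.565) = 0.208 J.
v = √(2·0.208/0.0287) = 3.81 m/s.

3.81 m/s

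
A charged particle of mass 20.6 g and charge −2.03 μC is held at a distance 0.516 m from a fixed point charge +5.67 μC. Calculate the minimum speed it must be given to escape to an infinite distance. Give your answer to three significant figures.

4.41 m/s

To just escape, total mechanical energy must reach zero at infinity: ½mv²_min + U = 0, so ½mv²_min = −U = |kQq|/r.
|U| = |kQq|/r = (8.99×10⁹ N·m²/C²)(5.67×10⁻⁶)(2.03×10⁻⁶)/(0.516) = 0.201 J.
v_min = √(2|U|/m) = √(2·0.201/0.0206) = 4.41 m/s.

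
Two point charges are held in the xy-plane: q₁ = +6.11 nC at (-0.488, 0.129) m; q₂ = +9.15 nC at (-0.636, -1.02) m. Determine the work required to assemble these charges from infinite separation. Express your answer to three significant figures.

The assembly work is the sum of pairwise potential energies, U = Σ_{i<j} kqᵢqⱼ/rᵢⱼ.
Pair separations: r₁₂ = 1.16 m.
U = (4.34×10⁻⁷) = 4.34×10⁻⁷ J.

4.34×10⁻⁷ J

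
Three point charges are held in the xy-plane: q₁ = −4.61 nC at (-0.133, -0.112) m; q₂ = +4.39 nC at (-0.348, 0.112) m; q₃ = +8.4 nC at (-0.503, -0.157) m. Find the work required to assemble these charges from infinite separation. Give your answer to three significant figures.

-4.52×10⁻⁷ J

The assembly work is the sum of pairwise potential energies, U = Σ_{i<j} kqᵢqⱼ/rᵢⱼ.
Pair separations: r₁₂ = 0.310 m, r₁₃ = 0.373 m, r₂₃ = 0.310 m.
U = (-5.86×10⁻⁷) + (-9.34×10⁻⁷) + (1.07×10⁻⁶) = -4.52×10⁻⁷ J.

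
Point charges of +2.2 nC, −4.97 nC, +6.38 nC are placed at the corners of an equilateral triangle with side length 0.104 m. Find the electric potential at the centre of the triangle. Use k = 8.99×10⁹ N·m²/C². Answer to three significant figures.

540 V

The total potential is the scalar sum of each charge's contribution, V = Σ kqᵢ/rᵢ.
The distance from each vertex to the centroid is a/√3 = 0.0600 m.
V = k[(2.20×10⁻⁹)/(0.0600) + (-4.97×10⁻⁹)/(0.0600) + (6.38×10⁻⁹)/(0.0600)] = 540 V.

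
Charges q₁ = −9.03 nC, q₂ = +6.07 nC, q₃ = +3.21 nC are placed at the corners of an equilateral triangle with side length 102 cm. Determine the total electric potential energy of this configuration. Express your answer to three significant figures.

The work to assemble the configuration equals its total potential energy, U = Σ kqᵢqⱼ/rᵢⱼ over all pairs.
All three pair separations equal the side length, 1.02 m.
U = (-4.83×10⁻⁷) + (-2.55×10⁻⁷) + (1.72×10⁻⁷) = -5.67×10⁻⁷ J.

-5.67×10⁻⁷ J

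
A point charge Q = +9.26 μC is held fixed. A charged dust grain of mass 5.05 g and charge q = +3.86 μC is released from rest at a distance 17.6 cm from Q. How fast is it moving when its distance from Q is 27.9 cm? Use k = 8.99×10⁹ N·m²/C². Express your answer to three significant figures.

16.3 m/s

Only the electrostatic force acts, so mechanical energy is conserved: ½mv² = U₁ − U₂ = kQq(1/r₁ − 1/r₂).
U₁ − U₂ = (8.99×10⁹ N·m²/C²)(9.26×10⁻⁶ C)(3.86×10⁻⁶ C)(1/0.176 − 1/0.279) = 0.674 J.
v = √(2·0.674/5.05×10⁻³) = 16.3 m/s.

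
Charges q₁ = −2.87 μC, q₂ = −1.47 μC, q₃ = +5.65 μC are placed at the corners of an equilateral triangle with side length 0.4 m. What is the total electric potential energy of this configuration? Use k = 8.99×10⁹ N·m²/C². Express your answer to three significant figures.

-0.456 J

The work to assemble the configuration equals its total potential energy, U = Σ kqᵢqⱼ/rᵢⱼ over all pairs.
All three pair separations equal the side length, 0.400 m.
U = (0.0948) + (-0.364) + (-0.187) = -0.456 J.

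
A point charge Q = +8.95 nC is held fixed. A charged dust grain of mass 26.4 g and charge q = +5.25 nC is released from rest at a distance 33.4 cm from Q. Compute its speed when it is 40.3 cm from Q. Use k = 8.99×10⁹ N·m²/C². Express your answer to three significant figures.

Only the electrostatic force acts, so mechanical energy is conserved: ½mv² = U₁ − U₂ = kQq(1/r₁ − 1/r₂).
U₁ − U₂ = (8.99×10⁹ N·m²/C²)(8.95×10⁻⁹ C)(5.25×10⁻⁹ C)(1/0.334 − 1/0.403) = 2.17×10⁻⁷ J.
v = √(2·2.17×10⁻⁷/0.0264) = 4.05×10⁻³ m/s.

4.05×10⁻³ m/s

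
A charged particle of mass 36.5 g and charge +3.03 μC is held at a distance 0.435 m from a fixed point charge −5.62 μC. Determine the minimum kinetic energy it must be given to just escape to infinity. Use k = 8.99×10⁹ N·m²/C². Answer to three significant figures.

To just escape, total mechanical energy must reach zero at infinity: ½mv²_min + U = 0, so ½mv²_min = −U = |kQq|/r.
|U| = |kQq|/r = (8.99×10⁹ N·m²/C²)(5.62×10⁻⁶)(3.03×10⁻⁶)/(0.435) = 0.352 J.

0.352 J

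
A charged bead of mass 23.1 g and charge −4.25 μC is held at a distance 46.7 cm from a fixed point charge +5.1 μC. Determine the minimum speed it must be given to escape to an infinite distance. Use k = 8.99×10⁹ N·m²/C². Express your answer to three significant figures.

6.01 m/s

To just escape, total mechanical energy must reach zero at infinity: ½mv²_min + U = 0, so ½mv²_min = −U = |kQq|/r.
|U| = |kQq|/r = (8.99×10⁹ N·m²/C²)(5.10×10⁻⁶)(4.25×10⁻⁶)/(0.467) = 0.417 J.
v_min = √(2|U|/m) = √(2·0.417/0.0231) = 6.01 m/s.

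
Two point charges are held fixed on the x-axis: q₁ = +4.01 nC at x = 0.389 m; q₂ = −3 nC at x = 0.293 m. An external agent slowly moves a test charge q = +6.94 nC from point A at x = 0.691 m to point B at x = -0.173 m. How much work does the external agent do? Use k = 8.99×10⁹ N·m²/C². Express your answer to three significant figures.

For quasistatic motion the external work equals the change in potential energy: W_ext = qΔV = q(V_B − V_A).
At A: distances to the source charges are 0.302 m, 0.398 m; V_A = Σ kqᵢ/rᵢ = 51.6 V.
At B: distances to the source charges are 0.562 m, 0.466 m; V_B = Σ kqᵢ/rᵢ = 6.27 V.
ΔV = V_B − V_A = -45.3 V.
W_ext = qΔV = (6.94×10⁻⁹ C)(-45.3 V) = -3.15×10⁻⁷ J.

-3.15×10⁻⁷ J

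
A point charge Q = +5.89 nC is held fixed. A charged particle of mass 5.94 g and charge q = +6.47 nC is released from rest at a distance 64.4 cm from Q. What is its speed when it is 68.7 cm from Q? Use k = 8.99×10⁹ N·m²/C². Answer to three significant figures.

3.35×10⁻³ m/s

Only the electrostatic force acts, so mechanical energy is conserved: ½mv² = U₁ − U₂ = kQq(1/r₁ − 1/r₂).
U₁ − U₂ = (8.99×10⁹ N·m²/C²)(5.89×10⁻⁹ C)(6.47×10⁻⁹ C)(1/0.644 − 1/0.687) = 3.33×10⁻⁸ J.
v = √(2·3.33×10⁻⁸/5.94×10⁻³) = 3.35×10⁻³ m/s.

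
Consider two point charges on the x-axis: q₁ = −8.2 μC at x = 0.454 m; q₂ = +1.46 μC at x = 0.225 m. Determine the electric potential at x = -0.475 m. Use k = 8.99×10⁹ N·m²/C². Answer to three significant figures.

Electric potential is a scalar, so the contributions from each charge add algebraically: V = Σ kqᵢ/rᵢ.
Distances from the field point to each charge: r₁ = 0.929 m, r₂ = 0.700 m.
V = k[(-8.20×10⁻⁶)/(0.929) + (1.46×10⁻⁶)/(0.700)] = -6.06×10⁴ V.

-6.06×10⁴ V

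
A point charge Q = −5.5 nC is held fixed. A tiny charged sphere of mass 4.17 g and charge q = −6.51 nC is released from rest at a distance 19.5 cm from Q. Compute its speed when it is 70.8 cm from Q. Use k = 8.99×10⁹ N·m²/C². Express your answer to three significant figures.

Only the electrostatic force acts, so mechanical energy is conserved: ½mv² = U₁ − U₂ = kQq(1/r₁ − 1/r₂).
U₁ − U₂ = (8.99×10⁹ N·m²/C²)(-5.50×10⁻⁹ C)(-6.51×10⁻⁹ C)(1/0.195 − 1/0.708) = 1.20×10⁻⁶ J.
v = √(2·1.20×10⁻⁶/4.17×10⁻³) = 0.0240 m/s.

0.0240 m/s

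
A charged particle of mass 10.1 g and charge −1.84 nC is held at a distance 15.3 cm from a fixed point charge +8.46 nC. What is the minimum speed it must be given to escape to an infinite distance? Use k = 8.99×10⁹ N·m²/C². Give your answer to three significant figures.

To just escape, total mechanical energy must reach zero at infinity: ½mv²_min + U = 0, so ½mv²_min = −U = |kQq|/r.
|U| = |kQq|/r = (8.99×10⁹ N·m²/C²)(8.46×10⁻⁹)(1.84×10⁻⁹)/(0.153) = 9.15×10⁻⁷ J.
v_min = √(2|U|/m) = √(2·9.15×10⁻⁷/0.0101) = 0.0135 m/s.

0.0135 m/s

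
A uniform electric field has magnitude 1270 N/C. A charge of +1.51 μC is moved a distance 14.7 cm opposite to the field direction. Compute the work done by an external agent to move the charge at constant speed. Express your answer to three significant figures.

The potential change for a displacement 14.7 cm opposite to the field direction is ΔV = +Ed = 187 V.
W_ext = qΔV = 2.82×10⁻⁴ J.

2.82×10⁻⁴ J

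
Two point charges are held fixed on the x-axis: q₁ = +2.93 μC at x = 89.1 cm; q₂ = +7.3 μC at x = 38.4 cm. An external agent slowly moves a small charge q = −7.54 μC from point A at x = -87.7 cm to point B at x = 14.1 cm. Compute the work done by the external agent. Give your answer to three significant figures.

For quasistatic motion the external work equals the change in potential energy: W_ext = qΔV = q(V_B − V_A).
At A: distances to the source charges are 1.77 m, 1.26 m; V_A = Σ kqᵢ/rᵢ = 6.69×10⁴ V.
At B: distances to the source charges are 0.750 m, 0.243 m; V_B = Σ kqᵢ/rᵢ = 3.05×10⁵ V.
ΔV = V_B − V_A = 2.38×10⁵ V.
W_ext = qΔV = (-7.54×10⁻⁶ C)(2.38×10⁵ V) = -1.80 J.

-1.80 J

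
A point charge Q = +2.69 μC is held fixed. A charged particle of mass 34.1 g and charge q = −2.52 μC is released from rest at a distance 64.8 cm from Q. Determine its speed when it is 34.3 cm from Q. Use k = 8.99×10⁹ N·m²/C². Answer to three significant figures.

2.21 m/s

Only the electrostatic force acts, so mechanical energy is conserved: ½mv² = U₁ − U₂ = kQq(1/r₁ − 1/r₂).
U₁ − U₂ = (8.99×10⁹ N·m²/C²)(2.69×10⁻⁶ C)(-2.52×10⁻⁶ C)(1/0.648 − 1/0.343) = 0.0836 J.
v = √(2·0.0836/0.0341) = 2.21 m/s.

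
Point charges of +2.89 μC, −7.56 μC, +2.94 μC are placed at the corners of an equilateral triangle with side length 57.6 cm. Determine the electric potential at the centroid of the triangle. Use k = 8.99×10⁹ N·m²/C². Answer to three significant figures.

Electric potential is a scalar, so the contributions from each charge add algebraically: V = Σ kqᵢ/rᵢ.
The distance from each vertex to the centroid is a/√3 = 0.333 m.
V = k[(2.89×10⁻⁶)/(0.333) + (-7.56×10⁻⁶)/(0.333) + (2.94×10⁻⁶)/(0.333)] = -4.68×10⁴ V.

-4.68×10⁴ V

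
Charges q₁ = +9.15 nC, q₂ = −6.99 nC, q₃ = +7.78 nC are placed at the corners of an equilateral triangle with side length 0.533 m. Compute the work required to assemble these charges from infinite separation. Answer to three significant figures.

The assembly work is the sum of pairwise potential energies, U = Σ_{i<j} kqᵢqⱼ/rᵢⱼ.
All three pair separations equal the side length, 0.533 m.
U = (-1.08×10⁻⁶) + (1.20×10⁻⁶) + (-9.17×10⁻⁷) = -7.95×10⁻⁷ J.

-7.95×10⁻⁷ J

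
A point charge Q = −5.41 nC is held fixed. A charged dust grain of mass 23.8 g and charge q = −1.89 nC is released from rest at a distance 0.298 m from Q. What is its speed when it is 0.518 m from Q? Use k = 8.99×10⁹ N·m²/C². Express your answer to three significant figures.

Only the electrostatic force acts, so mechanical energy is conserved: ½mv² = U₁ − U₂ = kQq(1/r₁ − 1/r₂).
U₁ − U₂ = (8.99×10⁹ N·m²/C²)(-5.41×10⁻⁹ C)(-1.89×10⁻⁹ C)(1/0.298 − 1/0.518) = 1.31×10⁻⁷ J.
v = √(2·1.31×10⁻⁷/0.0238) = 3.32×10⁻³ m/s.

3.32×10⁻³ m/s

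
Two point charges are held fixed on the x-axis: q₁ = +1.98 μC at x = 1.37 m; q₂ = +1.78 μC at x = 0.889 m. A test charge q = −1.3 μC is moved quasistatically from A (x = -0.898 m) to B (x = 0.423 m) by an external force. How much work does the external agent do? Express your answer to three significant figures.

-0.0472 J

For quasistatic motion the external work equals the change in potential energy: W_ext = qΔV = q(V_B − V_A).
At A: distances to the source charges are 2.27 m, 1.79 m; V_A = Σ kqᵢ/rᵢ = 1.68×10⁴ V.
At B: distances to the source charges are 0.947 m, 0.466 m; V_B = Σ kqᵢ/rᵢ = 5.31×10⁴ V.
ΔV = V_B − V_A = 3.63×10⁴ V.
W_ext = qΔV = (-1.30×10⁻⁶ C)(3.63×10⁴ V) = -0.0472 J.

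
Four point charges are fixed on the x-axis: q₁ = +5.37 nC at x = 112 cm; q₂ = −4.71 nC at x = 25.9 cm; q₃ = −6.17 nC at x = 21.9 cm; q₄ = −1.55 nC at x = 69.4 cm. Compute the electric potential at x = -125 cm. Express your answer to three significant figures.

-52.6 V

The total potential is the scalar sum of each charge's contribution, V = Σ kqᵢ/rᵢ.
Distances from the field point to each charge: r₁ = 2.37 m, r₂ = 1.51 m, r₃ = 1.47 m, r₄ = 1.94 m.
V = k[(5.37×10⁻⁹)/(2.37) + (-4.71×10⁻⁹)/(1.51) + (-6.17×10⁻⁹)/(1.47) + (-1.55×10⁻⁹)/(1.94)] = -52.6 V.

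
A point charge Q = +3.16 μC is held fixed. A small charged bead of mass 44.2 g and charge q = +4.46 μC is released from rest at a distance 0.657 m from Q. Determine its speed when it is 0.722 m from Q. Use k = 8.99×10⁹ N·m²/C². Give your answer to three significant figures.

0.886 m/s

Only the electrostatic force acts, so mechanical energy is conserved: ½mv² = U₁ − U₂ = kQq(1/r₁ − 1/r₂).
U₁ − U₂ = (8.99×10⁹ N·m²/C²)(3.16×10⁻⁶ C)(4.46×10⁻⁶ C)(1/0.657 − 1/0.722) = 0.0174 J.
v = √(2·0.0174/0.0442) = 0.886 m/s.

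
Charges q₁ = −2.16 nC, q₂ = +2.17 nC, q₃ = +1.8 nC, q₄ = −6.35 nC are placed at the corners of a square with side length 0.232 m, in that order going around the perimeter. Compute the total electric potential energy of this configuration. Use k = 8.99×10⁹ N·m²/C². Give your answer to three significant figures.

-4.26×10⁻⁷ J

The assembly work is the sum of pairwise potential energies, U = Σ_{i<j} kqᵢqⱼ/rᵢⱼ.
The four side pairs have separation 0.232 m and the two diagonal pairs 0.328 m.
Summing all 6 pair terms gives U = -4.26×10⁻⁷ J.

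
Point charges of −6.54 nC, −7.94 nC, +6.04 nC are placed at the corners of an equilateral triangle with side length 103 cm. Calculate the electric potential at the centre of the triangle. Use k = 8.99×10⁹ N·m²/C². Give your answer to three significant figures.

-128 V

The total potential is the scalar sum of each charge's contribution, V = Σ kqᵢ/rᵢ.
The distance from each vertex to the centroid is a/√3 = 0.595 m.
V = k[(-6.54×10⁻⁹)/(0.595) + (-7.94×10⁻⁹)/(0.595) + (6.04×10⁻⁹)/(0.595)] = -128 V.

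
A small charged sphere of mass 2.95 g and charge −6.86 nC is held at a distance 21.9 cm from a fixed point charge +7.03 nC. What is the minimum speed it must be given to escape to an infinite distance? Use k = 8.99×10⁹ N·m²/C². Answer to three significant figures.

To just escape, total mechanical energy must reach zero at infinity: ½mv²_min + U = 0, so ½mv²_min = −U = |kQq|/r.
|U| = |kQq|/r = (8.99×10⁹ N·m²/C²)(7.03×10⁻⁹)(6.86×10⁻⁹)/(0.219) = 1.98×10⁻⁶ J.
v_min = √(2|U|/m) = √(2·1.98×10⁻⁶/2.95×10⁻³) = 0.0366 m/s.

0.0366 m/s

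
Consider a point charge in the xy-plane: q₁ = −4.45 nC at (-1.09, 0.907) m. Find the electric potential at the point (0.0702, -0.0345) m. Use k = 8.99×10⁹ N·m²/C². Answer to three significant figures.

The total potential is the scalar sum of each charge's contribution, V = Σ kqᵢ/rᵢ.
Distances from the field point to each charge: r₁ = 1.49 m.
V = k[(-4.45×10⁻⁹)/(1.49)] = -26.8 V.

-26.8 V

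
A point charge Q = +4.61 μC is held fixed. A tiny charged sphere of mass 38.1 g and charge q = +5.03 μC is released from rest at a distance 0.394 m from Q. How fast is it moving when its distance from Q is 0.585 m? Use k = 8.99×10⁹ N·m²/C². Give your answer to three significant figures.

Only the electrostatic force acts, so mechanical energy is conserved: ½mv² = U₁ − U₂ = kQq(1/r₁ − 1/r₂).
U₁ − U₂ = (8.99×10⁹ N·m²/C²)(4.61×10⁻⁶ C)(5.03×10⁻⁶ C)(1/0.394 − 1/0.585) = 0.173 J.
v = √(2·0.173/0.0381) = 3.01 m/s.

3.01 m/s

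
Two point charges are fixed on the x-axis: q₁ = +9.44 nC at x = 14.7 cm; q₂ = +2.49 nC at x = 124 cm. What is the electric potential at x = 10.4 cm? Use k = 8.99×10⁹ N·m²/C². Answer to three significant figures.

1990 V

The total potential is the scalar sum of each charge's contribution, V = Σ kqᵢ/rᵢ.
Distances from the field point to each charge: r₁ = 0.0430 m, r₂ = 1.14 m.
V = k[(9.44×10⁻⁹)/(0.0430) + (2.49×10⁻⁹)/(1.14)] = 1990 V.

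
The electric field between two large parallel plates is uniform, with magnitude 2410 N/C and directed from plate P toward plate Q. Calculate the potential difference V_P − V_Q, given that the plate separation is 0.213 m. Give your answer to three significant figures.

In a uniform field, potential decreases in the direction of E: ΔV = −E·d for a displacement d parallel to E.
Going from Q to P is a displacement of 0.213 m opposite to the field, so V_P − V_Q = +Ed = 513 V.

513 V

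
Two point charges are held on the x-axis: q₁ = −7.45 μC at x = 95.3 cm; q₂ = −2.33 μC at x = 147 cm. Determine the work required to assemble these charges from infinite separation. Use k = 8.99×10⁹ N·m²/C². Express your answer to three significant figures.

The assembly work is the sum of pairwise potential energies, U = Σ_{i<j} kqᵢqⱼ/rᵢⱼ.
Pair separations: r₁₂ = 0.517 m.
U = (0.302) = 0.302 J.

0.302 J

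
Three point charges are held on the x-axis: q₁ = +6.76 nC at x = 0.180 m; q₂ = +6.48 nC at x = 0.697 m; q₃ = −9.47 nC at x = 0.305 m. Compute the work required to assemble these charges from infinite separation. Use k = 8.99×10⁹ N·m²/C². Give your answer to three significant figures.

The assembly work is the sum of pairwise potential energies, U = Σ_{i<j} kqᵢqⱼ/rᵢⱼ.
Pair separations: r₁₂ = 0.517 m, r₁₃ = 0.125 m, r₂₃ = 0.392 m.
U = (7.62×10⁻⁷) + (-4.60×10⁻⁶) + (-1.41×10⁻⁶) = -5.25×10⁻⁶ J.

-5.25×10⁻⁶ J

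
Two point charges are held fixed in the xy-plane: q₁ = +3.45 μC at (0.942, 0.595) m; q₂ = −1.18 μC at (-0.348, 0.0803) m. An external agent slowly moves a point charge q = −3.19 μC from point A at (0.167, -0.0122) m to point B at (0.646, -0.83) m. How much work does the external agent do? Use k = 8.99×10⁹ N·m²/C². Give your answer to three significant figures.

For quasistatic motion the external work equals the change in potential energy: W_ext = qΔV = q(V_B − V_A).
At A: distances to the source charges are 0.985 m, 0.523 m; V_A = Σ kqᵢ/rᵢ = 1.12×10⁴ V.
At B: distances to the source charges are 1.46 m, 1.35 m; V_B = Σ kqᵢ/rᵢ = 1.34×10⁴ V.
ΔV = V_B − V_A = 2210 V.
W_ext = qΔV = (-3.19×10⁻⁶ C)(2210 V) = -7.05×10⁻³ J.

-7.05×10⁻³ J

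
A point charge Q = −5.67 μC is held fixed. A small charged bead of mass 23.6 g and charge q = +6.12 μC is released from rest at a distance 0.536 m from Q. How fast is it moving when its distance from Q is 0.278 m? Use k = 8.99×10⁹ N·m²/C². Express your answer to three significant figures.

6.77 m/s

Only the electrostatic force acts, so mechanical energy is conserved: ½mv² = U₁ − U₂ = kQq(1/r₁ − 1/r₂).
U₁ − U₂ = (8.99×10⁹ N·m²/C²)(-5.67×10⁻⁶ C)(6.12×10⁻⁶ C)(1/0.536 − 1/0.278) = 0.540 J.
v = √(2·0.540/0.0236) = 6.77 m/s.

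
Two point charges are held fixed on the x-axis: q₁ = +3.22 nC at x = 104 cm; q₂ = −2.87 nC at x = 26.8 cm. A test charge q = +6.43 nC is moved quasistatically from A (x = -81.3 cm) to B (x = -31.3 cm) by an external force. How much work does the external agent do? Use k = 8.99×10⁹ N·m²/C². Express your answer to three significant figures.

For quasistatic motion the external work equals the change in potential energy: W_ext = qΔV = q(V_B − V_A).
At A: distances to the source charges are 1.85 m, 1.08 m; V_A = Σ kqᵢ/rᵢ = -8.25 V.
At B: distances to the source charges are 1.35 m, 0.581 m; V_B = Σ kqᵢ/rᵢ = -23.0 V.
ΔV = V_B − V_A = -14.8 V.
W_ext = qΔV = (6.43×10⁻⁹ C)(-14.8 V) = -9.50×10⁻⁸ J.

-9.50×10⁻⁸ J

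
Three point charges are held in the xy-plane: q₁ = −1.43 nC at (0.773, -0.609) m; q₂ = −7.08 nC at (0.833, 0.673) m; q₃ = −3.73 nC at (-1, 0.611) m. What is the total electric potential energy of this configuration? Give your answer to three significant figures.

The work to assemble the configuration equals its total potential energy, U = Σ kqᵢqⱼ/rᵢⱼ over all pairs.
Pair separations: r₁₂ = 1.28 m, r₁₃ = 2.15 m, r₂₃ = 1.83 m.
U = (7.09×10⁻⁸) + (2.23×10⁻⁸) + (1.29×10⁻⁷) = 2.23×10⁻⁷ J.

2.23×10⁻⁷ J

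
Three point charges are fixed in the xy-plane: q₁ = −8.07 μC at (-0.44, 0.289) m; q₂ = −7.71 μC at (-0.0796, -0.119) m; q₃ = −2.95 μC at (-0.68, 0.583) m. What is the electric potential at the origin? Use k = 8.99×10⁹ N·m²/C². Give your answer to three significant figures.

-6.52×10⁵ V

Electric potential is a scalar, so the contributions from each charge add algebraically: V = Σ kqᵢ/rᵢ.
Distances from the field point to each charge: r₁ = 0.526 m, r₂ = 0.143 m, r₃ = 0.896 m.
V = k[(-8.07×10⁻⁶)/(0.526) + (-7.71×10⁻⁶)/(0.143) + (-2.95×10⁻⁶)/(0.896)] = -6.52×10⁵ V.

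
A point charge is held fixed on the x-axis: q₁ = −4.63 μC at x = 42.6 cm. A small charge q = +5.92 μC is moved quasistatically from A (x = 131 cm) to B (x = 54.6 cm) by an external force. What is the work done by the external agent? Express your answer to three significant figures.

-1.77 J

For quasistatic motion the external work equals the change in potential energy: W_ext = qΔV = q(V_B − V_A).
At A: distance to the source charge is 0.884 m; V_A = kq₁/r = -4.71×10⁴ V.
At B: distance to the source charge is 0.120 m; V_B = kq₁/r = -3.47×10⁵ V.
ΔV = V_B − V_A = -3.00×10⁵ V.
W_ext = qΔV = (5.92×10⁻⁶ C)(-3.00×10⁵ V) = -1.77 J.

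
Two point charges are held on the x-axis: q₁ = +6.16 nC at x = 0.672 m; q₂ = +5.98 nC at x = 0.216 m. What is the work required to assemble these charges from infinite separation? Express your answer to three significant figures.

7.26×10⁻⁷ J

The assembly work is the sum of pairwise potential energies, U = Σ_{i<j} kqᵢqⱼ/rᵢⱼ.
Pair separations: r₁₂ = 0.456 m.
U = (7.26×10⁻⁷) = 7.26×10⁻⁷ J.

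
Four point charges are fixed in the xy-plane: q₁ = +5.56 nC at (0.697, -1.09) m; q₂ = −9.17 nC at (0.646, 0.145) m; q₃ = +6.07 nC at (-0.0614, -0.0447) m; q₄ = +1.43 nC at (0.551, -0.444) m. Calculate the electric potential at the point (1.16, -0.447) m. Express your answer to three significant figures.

The total potential is the scalar sum of each charge's contribution, V = Σ kqᵢ/rᵢ.
Distances from the field point to each charge: r₁ = 0.792 m, r₂ = 0.784 m, r₃ = 1.29 m, r₄ = 0.609 m.
V = k[(5.56×10⁻⁹)/(0.792) + (-9.17×10⁻⁹)/(0.784) + (6.07×10⁻⁹)/(1.29) + (1.43×10⁻⁹)/(0.609)] = 21.5 V.

21.5 V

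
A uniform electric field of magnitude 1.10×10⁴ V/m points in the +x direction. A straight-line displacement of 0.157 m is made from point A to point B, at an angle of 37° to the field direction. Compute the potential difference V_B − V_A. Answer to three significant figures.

Only the component of displacement along E changes the potential: ΔV = −E·d·cosθ.
ΔV = −(1.10×10⁴ V/m)(0.157 m)cos37° = -1380 V.

-1380 V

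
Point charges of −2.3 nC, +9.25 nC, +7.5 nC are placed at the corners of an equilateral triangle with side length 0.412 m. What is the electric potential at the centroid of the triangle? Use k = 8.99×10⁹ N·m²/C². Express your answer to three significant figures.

Electric potential is a scalar, so the contributions from each charge add algebraically: V = Σ kqᵢ/rᵢ.
The distance from each vertex to the centroid is a/√3 = 0.238 m.
V = k[(-2.30×10⁻⁹)/(0.238) + (9.25×10⁻⁹)/(0.238) + (7.50×10⁻⁹)/(0.238)] = 546 V.

546 V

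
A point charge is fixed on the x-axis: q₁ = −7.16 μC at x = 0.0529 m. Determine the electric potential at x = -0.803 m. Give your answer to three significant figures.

Electric potential is a scalar, so the contributions from each charge add algebraically: V = Σ kqᵢ/rᵢ.
V = k[(-7.16×10⁻⁶)/(0.856)] = -7.52×10⁴ V.

-7.52×10⁴ V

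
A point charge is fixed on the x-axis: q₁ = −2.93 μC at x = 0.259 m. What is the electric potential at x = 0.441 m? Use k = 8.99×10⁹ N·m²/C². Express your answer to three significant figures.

The total potential is the scalar sum of each charge's contribution, V = Σ kqᵢ/rᵢ.
V = k[(-2.93×10⁻⁶)/(0.182)] = -1.45×10⁵ V.

-1.45×10⁵ V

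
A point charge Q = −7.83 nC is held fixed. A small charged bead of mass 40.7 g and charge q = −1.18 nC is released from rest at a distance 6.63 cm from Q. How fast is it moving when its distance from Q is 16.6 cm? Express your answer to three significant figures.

6.08×10⁻³ m/s

Only the electrostatic force acts, so mechanical energy is conserved: ½mv² = U₁ − U₂ = kQq(1/r₁ − 1/r₂).
U₁ − U₂ = (8.99×10⁹ N·m²/C²)(-7.83×10⁻⁹ C)(-1.18×10⁻⁹ C)(1/0.0663 − 1/0.166) = 7.52×10⁻⁷ J.
v = √(2·7.52×10⁻⁷/0.0407) = 6.08×10⁻³ m/s.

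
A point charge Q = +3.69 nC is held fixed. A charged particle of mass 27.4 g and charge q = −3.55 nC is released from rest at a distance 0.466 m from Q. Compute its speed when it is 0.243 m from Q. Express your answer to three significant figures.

4.11×10⁻³ m/s

Only the electrostatic force acts, so mechanical energy is conserved: ½mv² = U₁ − U₂ = kQq(1/r₁ − 1/r₂).
U₁ − U₂ = (8.99×10⁹ N·m²/C²)(3.69×10⁻⁹ C)(-3.55×10⁻⁹ C)(1/0.466 − 1/0.243) = 2.32×10⁻⁷ J.
v = √(2·2.32×10⁻⁷/0.0274) = 4.11×10⁻³ m/s.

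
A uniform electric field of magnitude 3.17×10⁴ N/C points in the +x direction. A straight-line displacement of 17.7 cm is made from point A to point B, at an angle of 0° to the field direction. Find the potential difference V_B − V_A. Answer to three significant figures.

Only the component of displacement along E changes the potential: ΔV = −E·d·cosθ.
ΔV = −(3.17×10⁴ V/m)(0.177 m)cos0° = -5610 V.

-5610 V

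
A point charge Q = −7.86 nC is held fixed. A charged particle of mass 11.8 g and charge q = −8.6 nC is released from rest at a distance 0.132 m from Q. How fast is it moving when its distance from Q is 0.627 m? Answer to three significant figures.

0.0248 m/s

Only the electrostatic force acts, so mechanical energy is conserved: ½mv² = U₁ − U₂ = kQq(1/r₁ − 1/r₂).
U₁ − U₂ = (8.99×10⁹ N·m²/C²)(-7.86×10⁻⁹ C)(-8.60×10⁻⁹ C)(1/0.132 − 1/0.627) = 3.63×10⁻⁶ J.
v = √(2·3.63×10⁻⁶/0.0118) = 0.0248 m/s.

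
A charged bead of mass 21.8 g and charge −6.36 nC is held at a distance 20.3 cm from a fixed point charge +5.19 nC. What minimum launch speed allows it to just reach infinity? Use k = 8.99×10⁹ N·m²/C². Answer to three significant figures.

To just escape, total mechanical energy must reach zero at infinity: ½mv²_min + U = 0, so ½mv²_min = −U = |kQq|/r.
|U| = |kQq|/r = (8.99×10⁹ N·m²/C²)(5.19×10⁻⁹)(6.36×10⁻⁹)/(0.203) = 1.46×10⁻⁶ J.
v_min = √(2|U|/m) = √(2·1.46×10⁻⁶/0.0218) = 0.0116 m/s.

0.0116 m/s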